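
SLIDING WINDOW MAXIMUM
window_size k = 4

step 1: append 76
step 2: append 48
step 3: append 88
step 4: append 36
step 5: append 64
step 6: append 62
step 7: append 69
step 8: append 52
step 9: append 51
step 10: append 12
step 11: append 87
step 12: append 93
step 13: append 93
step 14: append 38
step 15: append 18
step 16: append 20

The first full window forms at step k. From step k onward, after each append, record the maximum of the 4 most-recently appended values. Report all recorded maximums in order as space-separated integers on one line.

Answer: 88 88 88 69 69 69 69 87 93 93 93 93 93

Derivation:
step 1: append 76 -> window=[76] (not full yet)
step 2: append 48 -> window=[76, 48] (not full yet)
step 3: append 88 -> window=[76, 48, 88] (not full yet)
step 4: append 36 -> window=[76, 48, 88, 36] -> max=88
step 5: append 64 -> window=[48, 88, 36, 64] -> max=88
step 6: append 62 -> window=[88, 36, 64, 62] -> max=88
step 7: append 69 -> window=[36, 64, 62, 69] -> max=69
step 8: append 52 -> window=[64, 62, 69, 52] -> max=69
step 9: append 51 -> window=[62, 69, 52, 51] -> max=69
step 10: append 12 -> window=[69, 52, 51, 12] -> max=69
step 11: append 87 -> window=[52, 51, 12, 87] -> max=87
step 12: append 93 -> window=[51, 12, 87, 93] -> max=93
step 13: append 93 -> window=[12, 87, 93, 93] -> max=93
step 14: append 38 -> window=[87, 93, 93, 38] -> max=93
step 15: append 18 -> window=[93, 93, 38, 18] -> max=93
step 16: append 20 -> window=[93, 38, 18, 20] -> max=93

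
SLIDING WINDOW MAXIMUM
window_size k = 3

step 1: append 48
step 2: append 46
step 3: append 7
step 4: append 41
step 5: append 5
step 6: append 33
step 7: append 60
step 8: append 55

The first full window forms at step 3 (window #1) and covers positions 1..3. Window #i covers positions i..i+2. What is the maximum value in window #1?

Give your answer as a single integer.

Answer: 48

Derivation:
step 1: append 48 -> window=[48] (not full yet)
step 2: append 46 -> window=[48, 46] (not full yet)
step 3: append 7 -> window=[48, 46, 7] -> max=48
Window #1 max = 48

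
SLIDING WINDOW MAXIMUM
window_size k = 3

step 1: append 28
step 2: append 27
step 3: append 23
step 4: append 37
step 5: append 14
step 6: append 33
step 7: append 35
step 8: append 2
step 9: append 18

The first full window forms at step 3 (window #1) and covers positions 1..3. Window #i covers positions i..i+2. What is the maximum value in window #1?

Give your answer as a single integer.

Answer: 28

Derivation:
step 1: append 28 -> window=[28] (not full yet)
step 2: append 27 -> window=[28, 27] (not full yet)
step 3: append 23 -> window=[28, 27, 23] -> max=28
Window #1 max = 28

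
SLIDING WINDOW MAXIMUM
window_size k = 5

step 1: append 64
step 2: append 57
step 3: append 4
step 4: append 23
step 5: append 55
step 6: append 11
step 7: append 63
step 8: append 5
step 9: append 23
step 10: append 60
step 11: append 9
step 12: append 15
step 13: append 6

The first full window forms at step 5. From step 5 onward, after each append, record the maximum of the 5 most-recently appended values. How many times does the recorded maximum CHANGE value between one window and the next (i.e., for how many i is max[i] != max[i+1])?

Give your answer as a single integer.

Answer: 3

Derivation:
step 1: append 64 -> window=[64] (not full yet)
step 2: append 57 -> window=[64, 57] (not full yet)
step 3: append 4 -> window=[64, 57, 4] (not full yet)
step 4: append 23 -> window=[64, 57, 4, 23] (not full yet)
step 5: append 55 -> window=[64, 57, 4, 23, 55] -> max=64
step 6: append 11 -> window=[57, 4, 23, 55, 11] -> max=57
step 7: append 63 -> window=[4, 23, 55, 11, 63] -> max=63
step 8: append 5 -> window=[23, 55, 11, 63, 5] -> max=63
step 9: append 23 -> window=[55, 11, 63, 5, 23] -> max=63
step 10: append 60 -> window=[11, 63, 5, 23, 60] -> max=63
step 11: append 9 -> window=[63, 5, 23, 60, 9] -> max=63
step 12: append 15 -> window=[5, 23, 60, 9, 15] -> max=60
step 13: append 6 -> window=[23, 60, 9, 15, 6] -> max=60
Recorded maximums: 64 57 63 63 63 63 63 60 60
Changes between consecutive maximums: 3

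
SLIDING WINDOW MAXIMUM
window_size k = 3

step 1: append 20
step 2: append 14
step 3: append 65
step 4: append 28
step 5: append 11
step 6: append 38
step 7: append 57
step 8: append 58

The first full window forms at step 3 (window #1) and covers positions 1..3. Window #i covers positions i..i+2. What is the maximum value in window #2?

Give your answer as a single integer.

Answer: 65

Derivation:
step 1: append 20 -> window=[20] (not full yet)
step 2: append 14 -> window=[20, 14] (not full yet)
step 3: append 65 -> window=[20, 14, 65] -> max=65
step 4: append 28 -> window=[14, 65, 28] -> max=65
Window #2 max = 65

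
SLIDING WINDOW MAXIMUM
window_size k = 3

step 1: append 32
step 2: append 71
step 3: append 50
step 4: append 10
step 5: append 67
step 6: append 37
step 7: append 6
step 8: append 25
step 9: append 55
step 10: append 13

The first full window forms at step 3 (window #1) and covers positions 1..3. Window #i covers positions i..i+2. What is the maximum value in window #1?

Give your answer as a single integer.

Answer: 71

Derivation:
step 1: append 32 -> window=[32] (not full yet)
step 2: append 71 -> window=[32, 71] (not full yet)
step 3: append 50 -> window=[32, 71, 50] -> max=71
Window #1 max = 71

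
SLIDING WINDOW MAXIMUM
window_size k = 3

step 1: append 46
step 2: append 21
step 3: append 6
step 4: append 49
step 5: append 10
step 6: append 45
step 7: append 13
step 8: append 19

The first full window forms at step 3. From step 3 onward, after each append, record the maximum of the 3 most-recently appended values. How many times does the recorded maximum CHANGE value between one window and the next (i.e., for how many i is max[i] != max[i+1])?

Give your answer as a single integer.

Answer: 2

Derivation:
step 1: append 46 -> window=[46] (not full yet)
step 2: append 21 -> window=[46, 21] (not full yet)
step 3: append 6 -> window=[46, 21, 6] -> max=46
step 4: append 49 -> window=[21, 6, 49] -> max=49
step 5: append 10 -> window=[6, 49, 10] -> max=49
step 6: append 45 -> window=[49, 10, 45] -> max=49
step 7: append 13 -> window=[10, 45, 13] -> max=45
step 8: append 19 -> window=[45, 13, 19] -> max=45
Recorded maximums: 46 49 49 49 45 45
Changes between consecutive maximums: 2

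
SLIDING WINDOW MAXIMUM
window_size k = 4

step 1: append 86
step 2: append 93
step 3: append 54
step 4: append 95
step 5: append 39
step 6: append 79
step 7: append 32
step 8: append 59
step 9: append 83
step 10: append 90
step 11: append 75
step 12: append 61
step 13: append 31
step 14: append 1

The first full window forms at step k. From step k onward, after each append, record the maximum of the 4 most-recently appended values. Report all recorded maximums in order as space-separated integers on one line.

Answer: 95 95 95 95 79 83 90 90 90 90 75

Derivation:
step 1: append 86 -> window=[86] (not full yet)
step 2: append 93 -> window=[86, 93] (not full yet)
step 3: append 54 -> window=[86, 93, 54] (not full yet)
step 4: append 95 -> window=[86, 93, 54, 95] -> max=95
step 5: append 39 -> window=[93, 54, 95, 39] -> max=95
step 6: append 79 -> window=[54, 95, 39, 79] -> max=95
step 7: append 32 -> window=[95, 39, 79, 32] -> max=95
step 8: append 59 -> window=[39, 79, 32, 59] -> max=79
step 9: append 83 -> window=[79, 32, 59, 83] -> max=83
step 10: append 90 -> window=[32, 59, 83, 90] -> max=90
step 11: append 75 -> window=[59, 83, 90, 75] -> max=90
step 12: append 61 -> window=[83, 90, 75, 61] -> max=90
step 13: append 31 -> window=[90, 75, 61, 31] -> max=90
step 14: append 1 -> window=[75, 61, 31, 1] -> max=75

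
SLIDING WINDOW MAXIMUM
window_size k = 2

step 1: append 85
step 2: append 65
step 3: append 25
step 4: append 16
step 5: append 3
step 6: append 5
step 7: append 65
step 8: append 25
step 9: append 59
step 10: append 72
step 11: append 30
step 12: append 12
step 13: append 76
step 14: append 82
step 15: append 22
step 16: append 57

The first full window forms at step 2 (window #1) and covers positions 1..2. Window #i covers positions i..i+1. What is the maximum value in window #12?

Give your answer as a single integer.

step 1: append 85 -> window=[85] (not full yet)
step 2: append 65 -> window=[85, 65] -> max=85
step 3: append 25 -> window=[65, 25] -> max=65
step 4: append 16 -> window=[25, 16] -> max=25
step 5: append 3 -> window=[16, 3] -> max=16
step 6: append 5 -> window=[3, 5] -> max=5
step 7: append 65 -> window=[5, 65] -> max=65
step 8: append 25 -> window=[65, 25] -> max=65
step 9: append 59 -> window=[25, 59] -> max=59
step 10: append 72 -> window=[59, 72] -> max=72
step 11: append 30 -> window=[72, 30] -> max=72
step 12: append 12 -> window=[30, 12] -> max=30
step 13: append 76 -> window=[12, 76] -> max=76
Window #12 max = 76

Answer: 76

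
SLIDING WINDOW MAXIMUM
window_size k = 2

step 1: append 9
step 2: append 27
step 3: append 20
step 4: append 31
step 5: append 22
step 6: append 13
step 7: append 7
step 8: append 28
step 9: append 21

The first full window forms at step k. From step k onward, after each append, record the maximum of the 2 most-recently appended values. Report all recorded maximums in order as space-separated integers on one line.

step 1: append 9 -> window=[9] (not full yet)
step 2: append 27 -> window=[9, 27] -> max=27
step 3: append 20 -> window=[27, 20] -> max=27
step 4: append 31 -> window=[20, 31] -> max=31
step 5: append 22 -> window=[31, 22] -> max=31
step 6: append 13 -> window=[22, 13] -> max=22
step 7: append 7 -> window=[13, 7] -> max=13
step 8: append 28 -> window=[7, 28] -> max=28
step 9: append 21 -> window=[28, 21] -> max=28

Answer: 27 27 31 31 22 13 28 28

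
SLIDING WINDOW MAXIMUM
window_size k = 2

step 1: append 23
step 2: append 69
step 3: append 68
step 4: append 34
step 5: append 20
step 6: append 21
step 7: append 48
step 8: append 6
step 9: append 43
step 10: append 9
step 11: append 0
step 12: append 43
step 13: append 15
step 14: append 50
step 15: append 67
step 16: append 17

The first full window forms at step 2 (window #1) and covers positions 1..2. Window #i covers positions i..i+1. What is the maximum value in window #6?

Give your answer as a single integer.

step 1: append 23 -> window=[23] (not full yet)
step 2: append 69 -> window=[23, 69] -> max=69
step 3: append 68 -> window=[69, 68] -> max=69
step 4: append 34 -> window=[68, 34] -> max=68
step 5: append 20 -> window=[34, 20] -> max=34
step 6: append 21 -> window=[20, 21] -> max=21
step 7: append 48 -> window=[21, 48] -> max=48
Window #6 max = 48

Answer: 48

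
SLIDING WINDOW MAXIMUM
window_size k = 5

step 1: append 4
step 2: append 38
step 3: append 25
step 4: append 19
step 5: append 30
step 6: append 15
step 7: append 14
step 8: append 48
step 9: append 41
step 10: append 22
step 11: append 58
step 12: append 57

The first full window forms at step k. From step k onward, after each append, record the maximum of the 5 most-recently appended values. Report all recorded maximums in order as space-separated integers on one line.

Answer: 38 38 30 48 48 48 58 58

Derivation:
step 1: append 4 -> window=[4] (not full yet)
step 2: append 38 -> window=[4, 38] (not full yet)
step 3: append 25 -> window=[4, 38, 25] (not full yet)
step 4: append 19 -> window=[4, 38, 25, 19] (not full yet)
step 5: append 30 -> window=[4, 38, 25, 19, 30] -> max=38
step 6: append 15 -> window=[38, 25, 19, 30, 15] -> max=38
step 7: append 14 -> window=[25, 19, 30, 15, 14] -> max=30
step 8: append 48 -> window=[19, 30, 15, 14, 48] -> max=48
step 9: append 41 -> window=[30, 15, 14, 48, 41] -> max=48
step 10: append 22 -> window=[15, 14, 48, 41, 22] -> max=48
step 11: append 58 -> window=[14, 48, 41, 22, 58] -> max=58
step 12: append 57 -> window=[48, 41, 22, 58, 57] -> max=58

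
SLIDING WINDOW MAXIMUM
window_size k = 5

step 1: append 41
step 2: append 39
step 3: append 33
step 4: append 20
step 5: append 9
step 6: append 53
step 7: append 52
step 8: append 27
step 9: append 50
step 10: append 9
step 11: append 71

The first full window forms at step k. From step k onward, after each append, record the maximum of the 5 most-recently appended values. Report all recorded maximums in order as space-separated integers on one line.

Answer: 41 53 53 53 53 53 71

Derivation:
step 1: append 41 -> window=[41] (not full yet)
step 2: append 39 -> window=[41, 39] (not full yet)
step 3: append 33 -> window=[41, 39, 33] (not full yet)
step 4: append 20 -> window=[41, 39, 33, 20] (not full yet)
step 5: append 9 -> window=[41, 39, 33, 20, 9] -> max=41
step 6: append 53 -> window=[39, 33, 20, 9, 53] -> max=53
step 7: append 52 -> window=[33, 20, 9, 53, 52] -> max=53
step 8: append 27 -> window=[20, 9, 53, 52, 27] -> max=53
step 9: append 50 -> window=[9, 53, 52, 27, 50] -> max=53
step 10: append 9 -> window=[53, 52, 27, 50, 9] -> max=53
step 11: append 71 -> window=[52, 27, 50, 9, 71] -> max=71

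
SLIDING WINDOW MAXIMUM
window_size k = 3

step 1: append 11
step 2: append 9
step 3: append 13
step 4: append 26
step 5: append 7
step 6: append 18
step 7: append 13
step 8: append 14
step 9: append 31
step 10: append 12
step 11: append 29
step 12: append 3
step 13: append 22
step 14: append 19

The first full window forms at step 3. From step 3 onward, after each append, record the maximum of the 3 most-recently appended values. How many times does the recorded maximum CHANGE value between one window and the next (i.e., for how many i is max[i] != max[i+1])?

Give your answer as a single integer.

Answer: 5

Derivation:
step 1: append 11 -> window=[11] (not full yet)
step 2: append 9 -> window=[11, 9] (not full yet)
step 3: append 13 -> window=[11, 9, 13] -> max=13
step 4: append 26 -> window=[9, 13, 26] -> max=26
step 5: append 7 -> window=[13, 26, 7] -> max=26
step 6: append 18 -> window=[26, 7, 18] -> max=26
step 7: append 13 -> window=[7, 18, 13] -> max=18
step 8: append 14 -> window=[18, 13, 14] -> max=18
step 9: append 31 -> window=[13, 14, 31] -> max=31
step 10: append 12 -> window=[14, 31, 12] -> max=31
step 11: append 29 -> window=[31, 12, 29] -> max=31
step 12: append 3 -> window=[12, 29, 3] -> max=29
step 13: append 22 -> window=[29, 3, 22] -> max=29
step 14: append 19 -> window=[3, 22, 19] -> max=22
Recorded maximums: 13 26 26 26 18 18 31 31 31 29 29 22
Changes between consecutive maximums: 5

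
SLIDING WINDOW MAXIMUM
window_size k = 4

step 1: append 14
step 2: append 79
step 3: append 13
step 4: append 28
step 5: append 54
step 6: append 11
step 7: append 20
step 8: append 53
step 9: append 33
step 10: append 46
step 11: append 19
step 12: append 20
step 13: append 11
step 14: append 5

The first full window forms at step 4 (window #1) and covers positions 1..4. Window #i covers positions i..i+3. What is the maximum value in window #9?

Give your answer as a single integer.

Answer: 46

Derivation:
step 1: append 14 -> window=[14] (not full yet)
step 2: append 79 -> window=[14, 79] (not full yet)
step 3: append 13 -> window=[14, 79, 13] (not full yet)
step 4: append 28 -> window=[14, 79, 13, 28] -> max=79
step 5: append 54 -> window=[79, 13, 28, 54] -> max=79
step 6: append 11 -> window=[13, 28, 54, 11] -> max=54
step 7: append 20 -> window=[28, 54, 11, 20] -> max=54
step 8: append 53 -> window=[54, 11, 20, 53] -> max=54
step 9: append 33 -> window=[11, 20, 53, 33] -> max=53
step 10: append 46 -> window=[20, 53, 33, 46] -> max=53
step 11: append 19 -> window=[53, 33, 46, 19] -> max=53
step 12: append 20 -> window=[33, 46, 19, 20] -> max=46
Window #9 max = 46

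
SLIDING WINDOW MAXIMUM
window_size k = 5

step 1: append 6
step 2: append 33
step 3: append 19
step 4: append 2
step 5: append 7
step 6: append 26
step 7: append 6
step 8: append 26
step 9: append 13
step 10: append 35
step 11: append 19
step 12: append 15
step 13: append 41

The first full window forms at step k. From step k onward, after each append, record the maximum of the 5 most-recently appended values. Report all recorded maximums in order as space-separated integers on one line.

Answer: 33 33 26 26 26 35 35 35 41

Derivation:
step 1: append 6 -> window=[6] (not full yet)
step 2: append 33 -> window=[6, 33] (not full yet)
step 3: append 19 -> window=[6, 33, 19] (not full yet)
step 4: append 2 -> window=[6, 33, 19, 2] (not full yet)
step 5: append 7 -> window=[6, 33, 19, 2, 7] -> max=33
step 6: append 26 -> window=[33, 19, 2, 7, 26] -> max=33
step 7: append 6 -> window=[19, 2, 7, 26, 6] -> max=26
step 8: append 26 -> window=[2, 7, 26, 6, 26] -> max=26
step 9: append 13 -> window=[7, 26, 6, 26, 13] -> max=26
step 10: append 35 -> window=[26, 6, 26, 13, 35] -> max=35
step 11: append 19 -> window=[6, 26, 13, 35, 19] -> max=35
step 12: append 15 -> window=[26, 13, 35, 19, 15] -> max=35
step 13: append 41 -> window=[13, 35, 19, 15, 41] -> max=41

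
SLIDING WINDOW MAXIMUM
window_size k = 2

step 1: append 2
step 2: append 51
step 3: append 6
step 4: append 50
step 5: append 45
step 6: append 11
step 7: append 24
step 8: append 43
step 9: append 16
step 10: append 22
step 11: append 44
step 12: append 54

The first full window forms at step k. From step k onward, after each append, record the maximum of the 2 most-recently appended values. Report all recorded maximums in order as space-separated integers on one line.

step 1: append 2 -> window=[2] (not full yet)
step 2: append 51 -> window=[2, 51] -> max=51
step 3: append 6 -> window=[51, 6] -> max=51
step 4: append 50 -> window=[6, 50] -> max=50
step 5: append 45 -> window=[50, 45] -> max=50
step 6: append 11 -> window=[45, 11] -> max=45
step 7: append 24 -> window=[11, 24] -> max=24
step 8: append 43 -> window=[24, 43] -> max=43
step 9: append 16 -> window=[43, 16] -> max=43
step 10: append 22 -> window=[16, 22] -> max=22
step 11: append 44 -> window=[22, 44] -> max=44
step 12: append 54 -> window=[44, 54] -> max=54

Answer: 51 51 50 50 45 24 43 43 22 44 54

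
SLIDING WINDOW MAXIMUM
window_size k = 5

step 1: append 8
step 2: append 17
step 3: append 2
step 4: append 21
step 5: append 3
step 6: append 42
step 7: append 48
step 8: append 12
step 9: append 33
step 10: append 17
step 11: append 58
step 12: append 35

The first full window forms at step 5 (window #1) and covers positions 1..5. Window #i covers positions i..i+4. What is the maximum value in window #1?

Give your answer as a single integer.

step 1: append 8 -> window=[8] (not full yet)
step 2: append 17 -> window=[8, 17] (not full yet)
step 3: append 2 -> window=[8, 17, 2] (not full yet)
step 4: append 21 -> window=[8, 17, 2, 21] (not full yet)
step 5: append 3 -> window=[8, 17, 2, 21, 3] -> max=21
Window #1 max = 21

Answer: 21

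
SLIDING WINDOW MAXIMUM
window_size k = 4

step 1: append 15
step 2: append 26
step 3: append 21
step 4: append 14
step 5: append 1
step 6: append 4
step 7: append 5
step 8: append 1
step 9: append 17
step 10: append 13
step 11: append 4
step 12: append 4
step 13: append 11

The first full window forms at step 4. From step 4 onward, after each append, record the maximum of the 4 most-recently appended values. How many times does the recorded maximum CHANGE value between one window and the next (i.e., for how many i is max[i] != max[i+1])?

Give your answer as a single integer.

step 1: append 15 -> window=[15] (not full yet)
step 2: append 26 -> window=[15, 26] (not full yet)
step 3: append 21 -> window=[15, 26, 21] (not full yet)
step 4: append 14 -> window=[15, 26, 21, 14] -> max=26
step 5: append 1 -> window=[26, 21, 14, 1] -> max=26
step 6: append 4 -> window=[21, 14, 1, 4] -> max=21
step 7: append 5 -> window=[14, 1, 4, 5] -> max=14
step 8: append 1 -> window=[1, 4, 5, 1] -> max=5
step 9: append 17 -> window=[4, 5, 1, 17] -> max=17
step 10: append 13 -> window=[5, 1, 17, 13] -> max=17
step 11: append 4 -> window=[1, 17, 13, 4] -> max=17
step 12: append 4 -> window=[17, 13, 4, 4] -> max=17
step 13: append 11 -> window=[13, 4, 4, 11] -> max=13
Recorded maximums: 26 26 21 14 5 17 17 17 17 13
Changes between consecutive maximums: 5

Answer: 5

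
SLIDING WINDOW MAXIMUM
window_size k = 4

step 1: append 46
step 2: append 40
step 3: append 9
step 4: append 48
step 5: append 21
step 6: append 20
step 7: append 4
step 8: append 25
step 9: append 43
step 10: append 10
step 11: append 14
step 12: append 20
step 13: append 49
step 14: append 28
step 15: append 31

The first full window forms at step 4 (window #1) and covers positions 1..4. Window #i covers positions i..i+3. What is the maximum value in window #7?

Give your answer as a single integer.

Answer: 43

Derivation:
step 1: append 46 -> window=[46] (not full yet)
step 2: append 40 -> window=[46, 40] (not full yet)
step 3: append 9 -> window=[46, 40, 9] (not full yet)
step 4: append 48 -> window=[46, 40, 9, 48] -> max=48
step 5: append 21 -> window=[40, 9, 48, 21] -> max=48
step 6: append 20 -> window=[9, 48, 21, 20] -> max=48
step 7: append 4 -> window=[48, 21, 20, 4] -> max=48
step 8: append 25 -> window=[21, 20, 4, 25] -> max=25
step 9: append 43 -> window=[20, 4, 25, 43] -> max=43
step 10: append 10 -> window=[4, 25, 43, 10] -> max=43
Window #7 max = 43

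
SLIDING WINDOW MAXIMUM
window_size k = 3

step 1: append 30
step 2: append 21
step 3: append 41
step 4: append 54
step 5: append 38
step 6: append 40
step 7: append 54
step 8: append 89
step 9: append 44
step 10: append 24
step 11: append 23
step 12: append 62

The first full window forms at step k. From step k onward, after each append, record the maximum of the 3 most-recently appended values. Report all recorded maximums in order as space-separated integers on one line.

step 1: append 30 -> window=[30] (not full yet)
step 2: append 21 -> window=[30, 21] (not full yet)
step 3: append 41 -> window=[30, 21, 41] -> max=41
step 4: append 54 -> window=[21, 41, 54] -> max=54
step 5: append 38 -> window=[41, 54, 38] -> max=54
step 6: append 40 -> window=[54, 38, 40] -> max=54
step 7: append 54 -> window=[38, 40, 54] -> max=54
step 8: append 89 -> window=[40, 54, 89] -> max=89
step 9: append 44 -> window=[54, 89, 44] -> max=89
step 10: append 24 -> window=[89, 44, 24] -> max=89
step 11: append 23 -> window=[44, 24, 23] -> max=44
step 12: append 62 -> window=[24, 23, 62] -> max=62

Answer: 41 54 54 54 54 89 89 89 44 62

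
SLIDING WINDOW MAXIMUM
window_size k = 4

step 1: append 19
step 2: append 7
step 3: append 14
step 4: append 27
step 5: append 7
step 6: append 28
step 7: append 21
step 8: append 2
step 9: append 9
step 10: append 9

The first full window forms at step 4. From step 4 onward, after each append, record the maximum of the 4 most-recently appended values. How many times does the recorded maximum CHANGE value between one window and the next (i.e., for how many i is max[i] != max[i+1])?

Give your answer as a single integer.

Answer: 2

Derivation:
step 1: append 19 -> window=[19] (not full yet)
step 2: append 7 -> window=[19, 7] (not full yet)
step 3: append 14 -> window=[19, 7, 14] (not full yet)
step 4: append 27 -> window=[19, 7, 14, 27] -> max=27
step 5: append 7 -> window=[7, 14, 27, 7] -> max=27
step 6: append 28 -> window=[14, 27, 7, 28] -> max=28
step 7: append 21 -> window=[27, 7, 28, 21] -> max=28
step 8: append 2 -> window=[7, 28, 21, 2] -> max=28
step 9: append 9 -> window=[28, 21, 2, 9] -> max=28
step 10: append 9 -> window=[21, 2, 9, 9] -> max=21
Recorded maximums: 27 27 28 28 28 28 21
Changes between consecutive maximums: 2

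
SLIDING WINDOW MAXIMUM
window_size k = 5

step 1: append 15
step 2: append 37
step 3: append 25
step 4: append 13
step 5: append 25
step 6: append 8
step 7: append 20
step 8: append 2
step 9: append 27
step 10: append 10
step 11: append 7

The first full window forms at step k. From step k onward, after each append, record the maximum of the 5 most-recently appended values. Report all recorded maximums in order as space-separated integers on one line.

step 1: append 15 -> window=[15] (not full yet)
step 2: append 37 -> window=[15, 37] (not full yet)
step 3: append 25 -> window=[15, 37, 25] (not full yet)
step 4: append 13 -> window=[15, 37, 25, 13] (not full yet)
step 5: append 25 -> window=[15, 37, 25, 13, 25] -> max=37
step 6: append 8 -> window=[37, 25, 13, 25, 8] -> max=37
step 7: append 20 -> window=[25, 13, 25, 8, 20] -> max=25
step 8: append 2 -> window=[13, 25, 8, 20, 2] -> max=25
step 9: append 27 -> window=[25, 8, 20, 2, 27] -> max=27
step 10: append 10 -> window=[8, 20, 2, 27, 10] -> max=27
step 11: append 7 -> window=[20, 2, 27, 10, 7] -> max=27

Answer: 37 37 25 25 27 27 27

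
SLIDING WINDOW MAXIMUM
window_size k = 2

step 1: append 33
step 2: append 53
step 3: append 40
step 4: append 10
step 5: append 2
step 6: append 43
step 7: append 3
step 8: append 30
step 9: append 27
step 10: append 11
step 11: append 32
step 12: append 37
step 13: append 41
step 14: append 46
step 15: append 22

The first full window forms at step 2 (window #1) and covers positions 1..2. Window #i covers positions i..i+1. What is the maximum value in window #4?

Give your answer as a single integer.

step 1: append 33 -> window=[33] (not full yet)
step 2: append 53 -> window=[33, 53] -> max=53
step 3: append 40 -> window=[53, 40] -> max=53
step 4: append 10 -> window=[40, 10] -> max=40
step 5: append 2 -> window=[10, 2] -> max=10
Window #4 max = 10

Answer: 10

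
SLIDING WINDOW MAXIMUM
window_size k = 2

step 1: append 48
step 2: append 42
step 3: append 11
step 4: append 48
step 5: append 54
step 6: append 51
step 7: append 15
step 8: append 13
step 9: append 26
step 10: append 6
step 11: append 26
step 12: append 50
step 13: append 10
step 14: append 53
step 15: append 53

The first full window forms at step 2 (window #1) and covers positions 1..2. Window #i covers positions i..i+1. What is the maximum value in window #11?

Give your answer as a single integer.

step 1: append 48 -> window=[48] (not full yet)
step 2: append 42 -> window=[48, 42] -> max=48
step 3: append 11 -> window=[42, 11] -> max=42
step 4: append 48 -> window=[11, 48] -> max=48
step 5: append 54 -> window=[48, 54] -> max=54
step 6: append 51 -> window=[54, 51] -> max=54
step 7: append 15 -> window=[51, 15] -> max=51
step 8: append 13 -> window=[15, 13] -> max=15
step 9: append 26 -> window=[13, 26] -> max=26
step 10: append 6 -> window=[26, 6] -> max=26
step 11: append 26 -> window=[6, 26] -> max=26
step 12: append 50 -> window=[26, 50] -> max=50
Window #11 max = 50

Answer: 50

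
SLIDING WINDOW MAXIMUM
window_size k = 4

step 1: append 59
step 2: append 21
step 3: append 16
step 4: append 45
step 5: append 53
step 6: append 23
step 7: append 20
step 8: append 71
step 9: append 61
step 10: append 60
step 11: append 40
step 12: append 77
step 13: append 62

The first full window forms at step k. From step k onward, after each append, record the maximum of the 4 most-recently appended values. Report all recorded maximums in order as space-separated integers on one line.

Answer: 59 53 53 53 71 71 71 71 77 77

Derivation:
step 1: append 59 -> window=[59] (not full yet)
step 2: append 21 -> window=[59, 21] (not full yet)
step 3: append 16 -> window=[59, 21, 16] (not full yet)
step 4: append 45 -> window=[59, 21, 16, 45] -> max=59
step 5: append 53 -> window=[21, 16, 45, 53] -> max=53
step 6: append 23 -> window=[16, 45, 53, 23] -> max=53
step 7: append 20 -> window=[45, 53, 23, 20] -> max=53
step 8: append 71 -> window=[53, 23, 20, 71] -> max=71
step 9: append 61 -> window=[23, 20, 71, 61] -> max=71
step 10: append 60 -> window=[20, 71, 61, 60] -> max=71
step 11: append 40 -> window=[71, 61, 60, 40] -> max=71
step 12: append 77 -> window=[61, 60, 40, 77] -> max=77
step 13: append 62 -> window=[60, 40, 77, 62] -> max=77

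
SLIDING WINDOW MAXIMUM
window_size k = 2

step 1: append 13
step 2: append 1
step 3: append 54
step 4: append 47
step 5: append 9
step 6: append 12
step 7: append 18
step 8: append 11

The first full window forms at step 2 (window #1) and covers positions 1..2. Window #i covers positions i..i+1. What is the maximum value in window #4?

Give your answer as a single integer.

step 1: append 13 -> window=[13] (not full yet)
step 2: append 1 -> window=[13, 1] -> max=13
step 3: append 54 -> window=[1, 54] -> max=54
step 4: append 47 -> window=[54, 47] -> max=54
step 5: append 9 -> window=[47, 9] -> max=47
Window #4 max = 47

Answer: 47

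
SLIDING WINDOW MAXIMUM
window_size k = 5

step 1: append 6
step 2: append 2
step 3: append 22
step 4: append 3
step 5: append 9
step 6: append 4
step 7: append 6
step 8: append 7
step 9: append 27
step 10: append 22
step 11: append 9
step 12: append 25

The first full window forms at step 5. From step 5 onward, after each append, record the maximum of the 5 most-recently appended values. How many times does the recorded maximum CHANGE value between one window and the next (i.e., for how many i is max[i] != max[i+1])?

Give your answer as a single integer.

Answer: 2

Derivation:
step 1: append 6 -> window=[6] (not full yet)
step 2: append 2 -> window=[6, 2] (not full yet)
step 3: append 22 -> window=[6, 2, 22] (not full yet)
step 4: append 3 -> window=[6, 2, 22, 3] (not full yet)
step 5: append 9 -> window=[6, 2, 22, 3, 9] -> max=22
step 6: append 4 -> window=[2, 22, 3, 9, 4] -> max=22
step 7: append 6 -> window=[22, 3, 9, 4, 6] -> max=22
step 8: append 7 -> window=[3, 9, 4, 6, 7] -> max=9
step 9: append 27 -> window=[9, 4, 6, 7, 27] -> max=27
step 10: append 22 -> window=[4, 6, 7, 27, 22] -> max=27
step 11: append 9 -> window=[6, 7, 27, 22, 9] -> max=27
step 12: append 25 -> window=[7, 27, 22, 9, 25] -> max=27
Recorded maximums: 22 22 22 9 27 27 27 27
Changes between consecutive maximums: 2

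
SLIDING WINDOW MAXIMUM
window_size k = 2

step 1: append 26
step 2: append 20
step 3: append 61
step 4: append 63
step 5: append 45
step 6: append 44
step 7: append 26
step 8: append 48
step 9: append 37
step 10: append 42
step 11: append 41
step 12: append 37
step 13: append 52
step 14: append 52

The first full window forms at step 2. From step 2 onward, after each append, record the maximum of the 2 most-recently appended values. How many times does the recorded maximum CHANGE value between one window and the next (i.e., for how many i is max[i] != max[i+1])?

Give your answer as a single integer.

step 1: append 26 -> window=[26] (not full yet)
step 2: append 20 -> window=[26, 20] -> max=26
step 3: append 61 -> window=[20, 61] -> max=61
step 4: append 63 -> window=[61, 63] -> max=63
step 5: append 45 -> window=[63, 45] -> max=63
step 6: append 44 -> window=[45, 44] -> max=45
step 7: append 26 -> window=[44, 26] -> max=44
step 8: append 48 -> window=[26, 48] -> max=48
step 9: append 37 -> window=[48, 37] -> max=48
step 10: append 42 -> window=[37, 42] -> max=42
step 11: append 41 -> window=[42, 41] -> max=42
step 12: append 37 -> window=[41, 37] -> max=41
step 13: append 52 -> window=[37, 52] -> max=52
step 14: append 52 -> window=[52, 52] -> max=52
Recorded maximums: 26 61 63 63 45 44 48 48 42 42 41 52 52
Changes between consecutive maximums: 8

Answer: 8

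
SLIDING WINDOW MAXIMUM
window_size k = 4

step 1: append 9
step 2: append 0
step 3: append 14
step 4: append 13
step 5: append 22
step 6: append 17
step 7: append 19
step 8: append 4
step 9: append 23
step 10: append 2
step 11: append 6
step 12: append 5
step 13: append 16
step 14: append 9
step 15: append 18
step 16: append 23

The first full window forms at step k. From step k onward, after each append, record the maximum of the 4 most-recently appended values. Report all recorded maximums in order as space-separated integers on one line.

step 1: append 9 -> window=[9] (not full yet)
step 2: append 0 -> window=[9, 0] (not full yet)
step 3: append 14 -> window=[9, 0, 14] (not full yet)
step 4: append 13 -> window=[9, 0, 14, 13] -> max=14
step 5: append 22 -> window=[0, 14, 13, 22] -> max=22
step 6: append 17 -> window=[14, 13, 22, 17] -> max=22
step 7: append 19 -> window=[13, 22, 17, 19] -> max=22
step 8: append 4 -> window=[22, 17, 19, 4] -> max=22
step 9: append 23 -> window=[17, 19, 4, 23] -> max=23
step 10: append 2 -> window=[19, 4, 23, 2] -> max=23
step 11: append 6 -> window=[4, 23, 2, 6] -> max=23
step 12: append 5 -> window=[23, 2, 6, 5] -> max=23
step 13: append 16 -> window=[2, 6, 5, 16] -> max=16
step 14: append 9 -> window=[6, 5, 16, 9] -> max=16
step 15: append 18 -> window=[5, 16, 9, 18] -> max=18
step 16: append 23 -> window=[16, 9, 18, 23] -> max=23

Answer: 14 22 22 22 22 23 23 23 23 16 16 18 23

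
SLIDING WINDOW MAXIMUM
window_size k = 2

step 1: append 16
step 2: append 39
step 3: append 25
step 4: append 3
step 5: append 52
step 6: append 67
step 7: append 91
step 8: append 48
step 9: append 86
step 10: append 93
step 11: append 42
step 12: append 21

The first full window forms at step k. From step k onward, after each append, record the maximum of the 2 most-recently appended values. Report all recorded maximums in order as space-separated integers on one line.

step 1: append 16 -> window=[16] (not full yet)
step 2: append 39 -> window=[16, 39] -> max=39
step 3: append 25 -> window=[39, 25] -> max=39
step 4: append 3 -> window=[25, 3] -> max=25
step 5: append 52 -> window=[3, 52] -> max=52
step 6: append 67 -> window=[52, 67] -> max=67
step 7: append 91 -> window=[67, 91] -> max=91
step 8: append 48 -> window=[91, 48] -> max=91
step 9: append 86 -> window=[48, 86] -> max=86
step 10: append 93 -> window=[86, 93] -> max=93
step 11: append 42 -> window=[93, 42] -> max=93
step 12: append 21 -> window=[42, 21] -> max=42

Answer: 39 39 25 52 67 91 91 86 93 93 42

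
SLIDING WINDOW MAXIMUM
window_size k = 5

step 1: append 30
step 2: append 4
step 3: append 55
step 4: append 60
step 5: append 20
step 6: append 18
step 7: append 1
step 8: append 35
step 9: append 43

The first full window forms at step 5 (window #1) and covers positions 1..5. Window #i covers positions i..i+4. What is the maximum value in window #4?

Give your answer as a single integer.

step 1: append 30 -> window=[30] (not full yet)
step 2: append 4 -> window=[30, 4] (not full yet)
step 3: append 55 -> window=[30, 4, 55] (not full yet)
step 4: append 60 -> window=[30, 4, 55, 60] (not full yet)
step 5: append 20 -> window=[30, 4, 55, 60, 20] -> max=60
step 6: append 18 -> window=[4, 55, 60, 20, 18] -> max=60
step 7: append 1 -> window=[55, 60, 20, 18, 1] -> max=60
step 8: append 35 -> window=[60, 20, 18, 1, 35] -> max=60
Window #4 max = 60

Answer: 60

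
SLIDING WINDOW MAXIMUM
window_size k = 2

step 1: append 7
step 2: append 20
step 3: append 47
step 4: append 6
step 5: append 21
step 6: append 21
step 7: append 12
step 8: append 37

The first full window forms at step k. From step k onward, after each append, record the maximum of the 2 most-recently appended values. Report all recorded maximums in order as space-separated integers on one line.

Answer: 20 47 47 21 21 21 37

Derivation:
step 1: append 7 -> window=[7] (not full yet)
step 2: append 20 -> window=[7, 20] -> max=20
step 3: append 47 -> window=[20, 47] -> max=47
step 4: append 6 -> window=[47, 6] -> max=47
step 5: append 21 -> window=[6, 21] -> max=21
step 6: append 21 -> window=[21, 21] -> max=21
step 7: append 12 -> window=[21, 12] -> max=21
step 8: append 37 -> window=[12, 37] -> max=37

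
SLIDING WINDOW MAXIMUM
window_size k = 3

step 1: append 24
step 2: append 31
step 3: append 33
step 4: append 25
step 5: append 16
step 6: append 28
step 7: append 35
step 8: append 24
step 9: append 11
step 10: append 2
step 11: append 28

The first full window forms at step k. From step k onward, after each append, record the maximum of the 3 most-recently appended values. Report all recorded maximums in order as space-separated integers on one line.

step 1: append 24 -> window=[24] (not full yet)
step 2: append 31 -> window=[24, 31] (not full yet)
step 3: append 33 -> window=[24, 31, 33] -> max=33
step 4: append 25 -> window=[31, 33, 25] -> max=33
step 5: append 16 -> window=[33, 25, 16] -> max=33
step 6: append 28 -> window=[25, 16, 28] -> max=28
step 7: append 35 -> window=[16, 28, 35] -> max=35
step 8: append 24 -> window=[28, 35, 24] -> max=35
step 9: append 11 -> window=[35, 24, 11] -> max=35
step 10: append 2 -> window=[24, 11, 2] -> max=24
step 11: append 28 -> window=[11, 2, 28] -> max=28

Answer: 33 33 33 28 35 35 35 24 28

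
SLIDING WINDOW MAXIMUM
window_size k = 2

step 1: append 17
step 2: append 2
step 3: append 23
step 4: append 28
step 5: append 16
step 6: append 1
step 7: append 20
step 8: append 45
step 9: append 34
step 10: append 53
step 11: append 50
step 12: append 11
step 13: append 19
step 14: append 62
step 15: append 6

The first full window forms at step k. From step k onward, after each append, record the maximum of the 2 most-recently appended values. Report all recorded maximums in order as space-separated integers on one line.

Answer: 17 23 28 28 16 20 45 45 53 53 50 19 62 62

Derivation:
step 1: append 17 -> window=[17] (not full yet)
step 2: append 2 -> window=[17, 2] -> max=17
step 3: append 23 -> window=[2, 23] -> max=23
step 4: append 28 -> window=[23, 28] -> max=28
step 5: append 16 -> window=[28, 16] -> max=28
step 6: append 1 -> window=[16, 1] -> max=16
step 7: append 20 -> window=[1, 20] -> max=20
step 8: append 45 -> window=[20, 45] -> max=45
step 9: append 34 -> window=[45, 34] -> max=45
step 10: append 53 -> window=[34, 53] -> max=53
step 11: append 50 -> window=[53, 50] -> max=53
step 12: append 11 -> window=[50, 11] -> max=50
step 13: append 19 -> window=[11, 19] -> max=19
step 14: append 62 -> window=[19, 62] -> max=62
step 15: append 6 -> window=[62, 6] -> max=62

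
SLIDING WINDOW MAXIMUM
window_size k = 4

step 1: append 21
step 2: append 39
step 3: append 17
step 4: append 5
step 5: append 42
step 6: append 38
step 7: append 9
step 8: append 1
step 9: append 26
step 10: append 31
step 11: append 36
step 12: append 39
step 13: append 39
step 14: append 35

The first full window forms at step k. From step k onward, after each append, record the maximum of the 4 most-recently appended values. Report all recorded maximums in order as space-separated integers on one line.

Answer: 39 42 42 42 42 38 31 36 39 39 39

Derivation:
step 1: append 21 -> window=[21] (not full yet)
step 2: append 39 -> window=[21, 39] (not full yet)
step 3: append 17 -> window=[21, 39, 17] (not full yet)
step 4: append 5 -> window=[21, 39, 17, 5] -> max=39
step 5: append 42 -> window=[39, 17, 5, 42] -> max=42
step 6: append 38 -> window=[17, 5, 42, 38] -> max=42
step 7: append 9 -> window=[5, 42, 38, 9] -> max=42
step 8: append 1 -> window=[42, 38, 9, 1] -> max=42
step 9: append 26 -> window=[38, 9, 1, 26] -> max=38
step 10: append 31 -> window=[9, 1, 26, 31] -> max=31
step 11: append 36 -> window=[1, 26, 31, 36] -> max=36
step 12: append 39 -> window=[26, 31, 36, 39] -> max=39
step 13: append 39 -> window=[31, 36, 39, 39] -> max=39
step 14: append 35 -> window=[36, 39, 39, 35] -> max=39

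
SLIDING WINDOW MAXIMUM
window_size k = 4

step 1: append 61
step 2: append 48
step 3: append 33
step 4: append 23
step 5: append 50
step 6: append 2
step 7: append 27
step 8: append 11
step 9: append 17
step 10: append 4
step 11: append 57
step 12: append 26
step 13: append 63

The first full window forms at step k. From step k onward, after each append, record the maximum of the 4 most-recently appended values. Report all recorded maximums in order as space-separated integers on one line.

Answer: 61 50 50 50 50 27 27 57 57 63

Derivation:
step 1: append 61 -> window=[61] (not full yet)
step 2: append 48 -> window=[61, 48] (not full yet)
step 3: append 33 -> window=[61, 48, 33] (not full yet)
step 4: append 23 -> window=[61, 48, 33, 23] -> max=61
step 5: append 50 -> window=[48, 33, 23, 50] -> max=50
step 6: append 2 -> window=[33, 23, 50, 2] -> max=50
step 7: append 27 -> window=[23, 50, 2, 27] -> max=50
step 8: append 11 -> window=[50, 2, 27, 11] -> max=50
step 9: append 17 -> window=[2, 27, 11, 17] -> max=27
step 10: append 4 -> window=[27, 11, 17, 4] -> max=27
step 11: append 57 -> window=[11, 17, 4, 57] -> max=57
step 12: append 26 -> window=[17, 4, 57, 26] -> max=57
step 13: append 63 -> window=[4, 57, 26, 63] -> max=63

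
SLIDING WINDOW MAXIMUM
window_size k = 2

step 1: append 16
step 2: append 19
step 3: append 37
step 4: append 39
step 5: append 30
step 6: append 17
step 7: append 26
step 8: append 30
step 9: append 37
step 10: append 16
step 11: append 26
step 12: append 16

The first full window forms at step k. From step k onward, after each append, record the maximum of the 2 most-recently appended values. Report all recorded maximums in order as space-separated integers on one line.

Answer: 19 37 39 39 30 26 30 37 37 26 26

Derivation:
step 1: append 16 -> window=[16] (not full yet)
step 2: append 19 -> window=[16, 19] -> max=19
step 3: append 37 -> window=[19, 37] -> max=37
step 4: append 39 -> window=[37, 39] -> max=39
step 5: append 30 -> window=[39, 30] -> max=39
step 6: append 17 -> window=[30, 17] -> max=30
step 7: append 26 -> window=[17, 26] -> max=26
step 8: append 30 -> window=[26, 30] -> max=30
step 9: append 37 -> window=[30, 37] -> max=37
step 10: append 16 -> window=[37, 16] -> max=37
step 11: append 26 -> window=[16, 26] -> max=26
step 12: append 16 -> window=[26, 16] -> max=26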